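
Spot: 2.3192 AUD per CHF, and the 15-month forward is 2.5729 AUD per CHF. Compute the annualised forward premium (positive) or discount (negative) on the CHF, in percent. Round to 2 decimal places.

T = 15/12 years.
Period premium: (2.5729 − 2.3192)/2.3192 = 0.1093912.
Annualise by dividing by T: 0.1093912 / (15/12) = 0.087513 → 8.75%.

+8.75%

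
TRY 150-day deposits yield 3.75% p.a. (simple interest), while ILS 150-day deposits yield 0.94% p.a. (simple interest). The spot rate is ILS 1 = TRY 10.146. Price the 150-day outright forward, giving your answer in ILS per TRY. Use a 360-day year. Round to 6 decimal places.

T = 150/360 years.
TRY accumulates by 1 + 0.0375×150/360 = 1.015625.
ILS growth factor: 1 + 0.0094×150/360 = 1.0039167.
Forward (TRY per ILS) = 10.146 × 1.015625 / 1.0039167 = 10.26433.
Quoted the other way: 1/10.26433 = 0.097425 ILS per TRY.

0.097425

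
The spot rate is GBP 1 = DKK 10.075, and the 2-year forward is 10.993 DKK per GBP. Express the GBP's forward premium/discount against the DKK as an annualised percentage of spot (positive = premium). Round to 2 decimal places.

+4.56%

T = 2 years.
(F − S)/S = (10.993 − 10.075)/10.075 = 0.0911166.
Annualise by dividing by T: 0.0911166 / 2 = 0.045558 → 4.56%.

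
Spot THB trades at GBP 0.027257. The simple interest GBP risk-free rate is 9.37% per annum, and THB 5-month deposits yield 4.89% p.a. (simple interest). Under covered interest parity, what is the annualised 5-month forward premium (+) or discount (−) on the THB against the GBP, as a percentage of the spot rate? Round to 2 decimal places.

+4.39%

T = 5/12 years.
CIP forward (GBP per THB) = 0.027257 × 1.0390417/1.020375 = 0.027755638.
(F − S)/S ÷ T = (0.027755638 − 0.027257)/0.027257/(5/12) = 0.043905 → 4.39%.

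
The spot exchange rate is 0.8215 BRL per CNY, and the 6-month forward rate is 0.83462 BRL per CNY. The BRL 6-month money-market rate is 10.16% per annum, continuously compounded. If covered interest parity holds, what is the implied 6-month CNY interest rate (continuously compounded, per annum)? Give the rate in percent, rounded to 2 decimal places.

6.99%

T = 6/12 years.
By CIP, F/S equals the BRL-to-CNY growth ratio: 0.83462/0.8215 = 1.0159708.
BRL growth factor: e^(0.1016×6/12) = 1.0521124.
So the CNY growth factor = 1.0355735.
Take logs: ln 1.0355735 / (6/12) = 0.069911, so 6.99%.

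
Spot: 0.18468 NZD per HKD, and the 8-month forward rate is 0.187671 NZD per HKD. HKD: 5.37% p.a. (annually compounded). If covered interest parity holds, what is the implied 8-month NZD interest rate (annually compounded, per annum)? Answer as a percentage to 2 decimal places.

7.94%

T = 8/12 years.
F/S = 0.187671/0.18468 = 1.0161956 = (growth of NZD) / (growth of HKD).
HKD growth factor: (1 + 0.0537)^(8/12) = 1.035487.
Hence g_NZD = 1.0522573.
Annualise: 1.0522573^(12/8) − 1 = 0.079401 = 7.94%.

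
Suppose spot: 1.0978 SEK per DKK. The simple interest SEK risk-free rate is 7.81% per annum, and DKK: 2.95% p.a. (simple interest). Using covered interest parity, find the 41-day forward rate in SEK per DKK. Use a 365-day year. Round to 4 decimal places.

T = 41/365 years.
Growth of 1 SEK over T: 1 + 0.0781×41/365 = 1.0087729.
DKK growth factor: 1 + 0.0295×41/365 = 1.0033137.
So F = 1.0978 × 1.0087729 / 1.0033137 = 1.103773 (SEK/DKK).

1.1038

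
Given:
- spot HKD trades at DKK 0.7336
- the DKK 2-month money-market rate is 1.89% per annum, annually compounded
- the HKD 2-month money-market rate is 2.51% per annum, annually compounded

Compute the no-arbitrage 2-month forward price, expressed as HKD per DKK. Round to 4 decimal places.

T = 2/12 years.
DKK accumulates by (1 + 0.0189)^(2/12) = 1.0031255.
Growth of 1 HKD over T: (1 + 0.0251)^(2/12) = 1.0041402.
CIP: F = S · (grow DKK)/(grow HKD) = 0.7336 × 1.0031255/1.0041402 = 0.7328587 DKK per HKD.
Quoted the other way: 1/0.7328587 = 1.3645 HKD per DKK.

1.3645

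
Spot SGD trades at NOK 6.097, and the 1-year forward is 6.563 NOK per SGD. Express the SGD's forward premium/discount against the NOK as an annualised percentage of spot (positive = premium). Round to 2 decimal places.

+7.64%

T = 1 year.
Period premium: (6.563 − 6.097)/6.097 = 0.0764310.
Annualise by dividing by T: 0.0764310 / 1 = 0.076431 → 7.64%.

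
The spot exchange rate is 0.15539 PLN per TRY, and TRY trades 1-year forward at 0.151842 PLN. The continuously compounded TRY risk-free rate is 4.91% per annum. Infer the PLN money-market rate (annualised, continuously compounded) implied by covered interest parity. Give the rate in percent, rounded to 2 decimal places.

T = 1 year.
By CIP, F/S equals the PLN-to-TRY growth ratio: 0.151842/0.15539 = 0.9771671.
TRY growth factor: e^(0.0491×1) = 1.0503254.
That pins the PLN growth at 1.0263434.
r = ln(1.0263434)/1 = 0.026002 → 2.60%.

2.60%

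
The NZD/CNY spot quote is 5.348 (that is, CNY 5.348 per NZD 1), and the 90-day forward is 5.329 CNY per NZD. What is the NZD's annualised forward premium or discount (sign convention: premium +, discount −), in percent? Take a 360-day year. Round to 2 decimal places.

T = 90/360 years.
NZD trades forward at -0.35527% vs spot over the period.
Per annum: -0.0035527 / (90/360) = -0.014211 = -1.42%.

-1.42%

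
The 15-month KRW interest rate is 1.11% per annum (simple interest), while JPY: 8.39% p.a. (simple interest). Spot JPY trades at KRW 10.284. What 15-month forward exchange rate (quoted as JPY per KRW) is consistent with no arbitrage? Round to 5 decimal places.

T = 15/12 years.
Growth of 1 KRW over T: 1 + 0.0111×15/12 = 1.013875.
JPY accumulates by 1 + 0.0839×15/12 = 1.104875.
Forward (KRW per JPY) = 10.284 × 1.013875 / 1.104875 = 9.436987.
Invert for JPY per KRW: 1 / 9.436987 = 0.10597.

0.10597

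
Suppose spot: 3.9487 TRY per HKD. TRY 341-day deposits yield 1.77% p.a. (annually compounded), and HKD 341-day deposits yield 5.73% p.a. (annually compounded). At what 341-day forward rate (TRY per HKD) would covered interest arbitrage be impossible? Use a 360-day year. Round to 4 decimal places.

3.8085

T = 341/360 years.
Growth of 1 TRY over T: (1 + 0.0177)^(341/360) = 1.0167581.
HKD growth factor: (1 + 0.0573)^(341/360) = 1.0541954.
So F = 3.9487 × 1.0167581 / 1.0541954 = 3.808471 (TRY/HKD).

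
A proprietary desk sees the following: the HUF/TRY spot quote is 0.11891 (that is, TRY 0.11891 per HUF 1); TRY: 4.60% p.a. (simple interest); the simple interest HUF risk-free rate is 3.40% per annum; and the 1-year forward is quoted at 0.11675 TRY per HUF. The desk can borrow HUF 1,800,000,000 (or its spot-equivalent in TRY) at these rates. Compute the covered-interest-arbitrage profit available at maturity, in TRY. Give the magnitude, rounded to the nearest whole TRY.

TRY 6,588,648

T = 1 year.
Invest the HUF and cover forward: 1,800,000,000 × 1.034000 × 0.11675 = TRY 217,295,100.00.
Convert at spot and invest in TRY: 1,800,000,000 × 0.11891 × 1.046000 = TRY 223,883,748.00.
The quoted forward undervalues HUF, so borrow HUF, convert to TRY at spot, deposit the TRY at 4.60%, and buy HUF forward at 0.11675 to cover the loan.
Profit = 223,883,748.00 − 217,295,100.00 = TRY 6,588,648.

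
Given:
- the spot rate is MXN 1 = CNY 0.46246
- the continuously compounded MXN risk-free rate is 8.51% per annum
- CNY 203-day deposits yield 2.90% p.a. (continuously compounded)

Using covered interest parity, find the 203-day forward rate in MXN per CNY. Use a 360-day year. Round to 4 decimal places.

T = 203/360 years.
CNY growth factor: e^(0.0290×203/360) = 1.0164872.
MXN accumulates by e^(0.0851×203/360) = 1.049157.
CIP: F = S · (grow CNY)/(grow MXN) = 0.46246 × 1.0164872/1.049157 = 0.4480594 CNY per MXN.
Quoted the other way: 1/0.4480594 = 2.2318 MXN per CNY.

2.2318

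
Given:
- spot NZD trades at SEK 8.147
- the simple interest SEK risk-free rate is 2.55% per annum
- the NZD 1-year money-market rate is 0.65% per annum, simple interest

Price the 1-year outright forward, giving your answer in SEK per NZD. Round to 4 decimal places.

8.3008

T = 1 year.
Growth of 1 SEK over T: 1 + 0.0255×1 = 1.025500.
NZD accumulates by 1 + 0.0065×1 = 1.006500.
CIP: F = S · (grow SEK)/(grow NZD) = 8.147 × 1.025500/1.006500 = 8.300793 SEK per NZD.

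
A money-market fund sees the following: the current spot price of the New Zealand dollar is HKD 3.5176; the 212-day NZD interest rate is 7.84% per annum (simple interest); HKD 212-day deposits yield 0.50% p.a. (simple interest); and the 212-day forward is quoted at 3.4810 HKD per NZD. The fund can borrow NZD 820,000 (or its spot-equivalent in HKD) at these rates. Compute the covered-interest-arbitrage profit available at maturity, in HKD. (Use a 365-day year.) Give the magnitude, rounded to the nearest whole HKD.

T = 212/365 years.
Route A — deposit NZD, sell forward: 820,000 × 1.045536438 × 3.4810 = HKD 2,984,400.12.
Route B — convert at spot, deposit HKD: 820,000 × 3.5176 × 1.00290411 = HKD 2,892,808.71.
The quoted forward overvalues NZD, so borrow HKD, buy NZD at spot, deposit the NZD at 7.84%, and sell the proceeds forward at 3.4810.
Arbitrage profit = |2,984,400.12 − 2,892,808.71| = HKD 91,591.

HKD 91,591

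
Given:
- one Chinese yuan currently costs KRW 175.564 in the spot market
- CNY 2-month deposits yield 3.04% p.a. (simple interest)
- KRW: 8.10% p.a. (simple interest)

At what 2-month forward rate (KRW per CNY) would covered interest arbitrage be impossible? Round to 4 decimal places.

T = 2/12 years.
KRW accumulates by 1 + 0.0810×2/12 = 1.013500.
Growth of 1 CNY over T: 1 + 0.0304×2/12 = 1.005066667.
CIP: F = S · (grow KRW)/(grow CNY) = 175.564 × 1.013500/1.005066667 = 177.037126 KRW per CNY.

177.0371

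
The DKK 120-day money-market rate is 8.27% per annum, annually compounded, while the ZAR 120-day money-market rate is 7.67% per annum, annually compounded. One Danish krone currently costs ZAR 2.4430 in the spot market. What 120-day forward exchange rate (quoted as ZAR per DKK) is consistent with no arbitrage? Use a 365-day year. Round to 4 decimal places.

2.4385

T = 120/365 years.
Growth of 1 ZAR over T: (1 + 0.0767)^(120/365) = 1.0245937.
DKK growth factor: (1 + 0.0827)^(120/365) = 1.0264674.
So F = 2.443 × 1.0245937 / 1.0264674 = 2.438541 (ZAR/DKK).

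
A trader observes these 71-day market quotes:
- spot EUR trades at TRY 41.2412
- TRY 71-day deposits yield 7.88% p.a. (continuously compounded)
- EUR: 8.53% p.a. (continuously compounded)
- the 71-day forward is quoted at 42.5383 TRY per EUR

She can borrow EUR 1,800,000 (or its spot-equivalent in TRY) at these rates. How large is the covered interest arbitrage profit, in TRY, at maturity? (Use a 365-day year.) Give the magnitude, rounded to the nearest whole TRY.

T = 71/365 years.
Invest the EUR and cover forward: 1,800,000 × 1.0167310245 × 42.5383 = TRY 77,850,016.81.
Convert at spot and invest in TRY: 1,800,000 × 41.2412 × 1.0154462989 = TRY 75,380,803.02.
The quoted forward overvalues EUR, so borrow TRY, buy EUR at spot, deposit the EUR at 8.53%, and sell the proceeds forward at 42.5383.
Profit = 77,850,016.81 − 75,380,803.02 = TRY 2,469,214.

TRY 2,469,214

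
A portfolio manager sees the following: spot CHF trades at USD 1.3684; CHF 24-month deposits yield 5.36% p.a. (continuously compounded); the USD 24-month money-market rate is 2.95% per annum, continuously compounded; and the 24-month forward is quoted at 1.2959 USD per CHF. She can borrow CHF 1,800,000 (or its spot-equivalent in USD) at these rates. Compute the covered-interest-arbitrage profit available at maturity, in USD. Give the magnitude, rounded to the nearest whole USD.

T = 2 years.
Invest the CHF and cover forward: 1,800,000 × 1.113156864 × 1.2959 = USD 2,596,571.96.
Convert at spot and invest in USD: 1,800,000 × 1.3684 × 1.060775241 = USD 2,612,816.71.
The quoted forward undervalues CHF, so borrow CHF, convert to USD at spot, deposit the USD at 2.95%, and buy CHF forward at 1.2959 to cover the loan.
The gap between the two covered legs is USD 16,245.

USD 16,245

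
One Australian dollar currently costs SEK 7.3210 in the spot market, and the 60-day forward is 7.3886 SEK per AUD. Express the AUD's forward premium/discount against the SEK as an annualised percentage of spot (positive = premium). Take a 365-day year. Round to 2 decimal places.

T = 60/365 years.
AUD trades forward at +0.92337% vs spot over the period.
Per annum: 0.0092337 / (60/365) = 0.056172 = 5.62%.

+5.62%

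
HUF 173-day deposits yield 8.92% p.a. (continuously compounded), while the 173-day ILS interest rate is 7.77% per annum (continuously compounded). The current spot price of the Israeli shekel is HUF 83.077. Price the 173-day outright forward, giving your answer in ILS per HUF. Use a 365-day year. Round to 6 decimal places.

T = 173/365 years.
HUF growth factor: e^(0.0892×173/365) = 1.0431848.
ILS growth factor: e^(0.0777×173/365) = 1.0375142.
So F = 83.077 × 1.0431848 / 1.0375142 = 83.53106 (HUF/ILS).
Invert for ILS per HUF: 1 / 83.53106 = 0.011972.

0.011972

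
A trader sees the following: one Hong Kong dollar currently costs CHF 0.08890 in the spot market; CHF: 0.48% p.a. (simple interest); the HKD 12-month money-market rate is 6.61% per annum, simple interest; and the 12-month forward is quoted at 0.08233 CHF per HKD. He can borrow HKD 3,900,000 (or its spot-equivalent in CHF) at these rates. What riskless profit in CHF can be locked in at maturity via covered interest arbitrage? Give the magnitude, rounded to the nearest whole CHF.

CHF 6,063

T = 1 year.
Keep in HKD, deliver into the forward: 3,900,000·1.066100·0.08233 = CHF 342,310.85.
Swap to CHF now, deposit: 3,900,000·0.08890·1.004800 = CHF 348,374.21.
The quoted forward undervalues HKD, so borrow HKD, convert to CHF at spot, deposit the CHF at 0.48%, and buy HKD forward at 0.08233 to cover the loan.
Arbitrage profit = |342,310.85 − 348,374.21| = CHF 6,063.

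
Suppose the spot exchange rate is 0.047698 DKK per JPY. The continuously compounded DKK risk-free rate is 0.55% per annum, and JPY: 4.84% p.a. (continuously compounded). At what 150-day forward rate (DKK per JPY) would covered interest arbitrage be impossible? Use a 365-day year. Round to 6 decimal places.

0.046864

T = 150/365 years.
Growth of 1 DKK over T: e^(0.0055×150/365) = 1.0022628.
JPY growth factor: e^(0.0484×150/365) = 1.0200895.
So F = 0.047698 × 1.0022628 / 1.0200895 = 0.04686445 (DKK/JPY).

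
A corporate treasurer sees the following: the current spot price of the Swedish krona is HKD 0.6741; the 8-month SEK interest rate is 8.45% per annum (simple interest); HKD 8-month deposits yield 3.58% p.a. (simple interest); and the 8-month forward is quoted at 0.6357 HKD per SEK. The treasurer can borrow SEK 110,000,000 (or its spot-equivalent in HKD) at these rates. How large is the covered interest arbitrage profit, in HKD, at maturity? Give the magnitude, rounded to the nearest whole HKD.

T = 8/12 years.
Route A — deposit SEK, sell forward: 110,000,000 × 1.0563333333 × 0.6357 = HKD 73,866,221.00.
Route B — convert at spot, deposit HKD: 110,000,000 × 0.6741 × 1.0238666667 = HKD 75,920,737.20.
The quoted forward undervalues SEK, so borrow SEK, convert to HKD at spot, deposit the HKD at 3.58%, and buy SEK forward at 0.6357 to cover the loan.
Arbitrage profit = |73,866,221.00 − 75,920,737.20| = HKD 2,054,516.

HKD 2,054,516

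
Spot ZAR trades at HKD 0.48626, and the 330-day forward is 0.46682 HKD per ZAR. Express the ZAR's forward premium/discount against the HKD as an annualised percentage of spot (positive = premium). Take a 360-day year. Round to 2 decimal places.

T = 330/360 years.
(F − S)/S = (0.46682 − 0.48626)/0.48626 = -0.0399786.
Annualise by dividing by T: -0.0399786 / (330/360) = -0.043613 → -4.36%.

-4.36%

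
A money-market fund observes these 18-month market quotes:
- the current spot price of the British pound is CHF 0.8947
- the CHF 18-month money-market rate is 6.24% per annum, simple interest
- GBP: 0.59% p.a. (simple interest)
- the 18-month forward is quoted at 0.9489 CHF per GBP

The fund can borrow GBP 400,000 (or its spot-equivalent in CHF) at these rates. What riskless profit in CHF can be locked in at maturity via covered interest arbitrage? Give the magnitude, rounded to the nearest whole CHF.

CHF 8,458

T = 18/12 years.
Keep in GBP, deliver into the forward: 400,000·1.008850·0.9489 = CHF 382,919.11.
Swap to CHF now, deposit: 400,000·0.8947·1.093600 = CHF 391,377.57.
The quoted forward undervalues GBP, so borrow GBP, convert to CHF at spot, deposit the CHF at 6.24%, and buy GBP forward at 0.9489 to cover the loan.
The gap between the two covered legs is CHF 8,458.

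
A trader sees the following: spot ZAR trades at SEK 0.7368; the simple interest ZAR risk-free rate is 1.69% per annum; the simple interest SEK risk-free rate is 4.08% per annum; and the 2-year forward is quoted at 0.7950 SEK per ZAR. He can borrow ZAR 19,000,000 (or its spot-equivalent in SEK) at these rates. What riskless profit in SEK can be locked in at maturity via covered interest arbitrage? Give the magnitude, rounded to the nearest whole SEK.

SEK 474,014

T = 2 years.
Route A — deposit ZAR, sell forward: 19,000,000 × 1.033800 × 0.7950 = SEK 15,615,549.00.
Route B — convert at spot, deposit SEK: 19,000,000 × 0.7368 × 1.081600 = SEK 15,141,534.72.
The quoted forward overvalues ZAR, so borrow SEK, buy ZAR at spot, deposit the ZAR at 1.69%, and sell the proceeds forward at 0.7950.
Profit = 15,615,549.00 − 15,141,534.72 = SEK 474,014.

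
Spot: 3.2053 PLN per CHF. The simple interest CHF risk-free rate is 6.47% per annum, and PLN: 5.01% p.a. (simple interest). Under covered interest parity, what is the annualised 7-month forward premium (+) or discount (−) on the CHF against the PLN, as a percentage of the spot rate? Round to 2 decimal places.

-1.41%

T = 7/12 years.
No-arbitrage forward: 3.2053 × 1.029225 / 1.0377417 = 3.1789942 PLN/CHF.
Annualised premium = (F − S)/S × (1/T) = (3.1789942 − 3.2053)/3.2053 ÷ (7/12) = -1.41%.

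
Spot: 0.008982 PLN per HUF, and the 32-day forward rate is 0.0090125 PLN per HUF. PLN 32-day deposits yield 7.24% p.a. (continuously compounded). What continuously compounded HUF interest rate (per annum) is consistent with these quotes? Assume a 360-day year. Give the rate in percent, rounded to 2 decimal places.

3.43%

T = 32/360 years.
CIP gives F = S · g_PLN/g_HUF, so g_PLN/g_HUF = 0.0090125/0.008982 = 1.0033957.
The PLN side grows by e^(0.0724×32/360) = 1.0064563.
Hence g_HUF = 1.0030502.
Take logs: ln 1.0030502 / (32/360) = 0.034263, so 3.43%.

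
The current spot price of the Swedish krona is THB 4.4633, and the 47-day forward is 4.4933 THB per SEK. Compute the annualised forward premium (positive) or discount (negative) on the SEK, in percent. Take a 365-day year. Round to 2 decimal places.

+5.22%

T = 47/365 years.
Period premium: (4.4933 − 4.4633)/4.4633 = 0.0067215.
Per annum: 0.0067215 / (47/365) = 0.052199 = 5.22%.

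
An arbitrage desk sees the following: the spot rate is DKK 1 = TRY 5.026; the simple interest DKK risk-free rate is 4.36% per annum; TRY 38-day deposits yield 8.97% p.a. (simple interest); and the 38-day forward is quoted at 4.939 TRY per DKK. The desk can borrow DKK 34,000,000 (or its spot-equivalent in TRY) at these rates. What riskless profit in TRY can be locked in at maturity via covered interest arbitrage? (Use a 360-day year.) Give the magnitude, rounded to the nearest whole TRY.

TRY 3,803,154

T = 38/360 years.
Invest the DKK and cover forward: 34,000,000 × 1.00460222222 × 4.939 = TRY 168,698,832.77.
Convert at spot and invest in TRY: 34,000,000 × 5.026 × 1.00946833333 = TRY 172,501,986.67.
The quoted forward undervalues DKK, so borrow DKK, convert to TRY at spot, deposit the TRY at 8.97%, and buy DKK forward at 4.939 to cover the loan.
Arbitrage profit = |168,698,832.77 − 172,501,986.67| = TRY 3,803,154.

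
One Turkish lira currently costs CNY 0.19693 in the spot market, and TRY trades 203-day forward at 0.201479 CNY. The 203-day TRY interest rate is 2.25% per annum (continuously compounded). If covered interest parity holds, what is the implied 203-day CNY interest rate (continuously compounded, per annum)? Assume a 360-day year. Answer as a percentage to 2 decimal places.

6.30%

T = 203/360 years.
F/S = 0.201479/0.19693 = 1.0230996 = (growth of CNY) / (growth of TRY).
TRY growth factor: e^(0.0225×203/360) = 1.0127683.
That pins the CNY growth at 1.0361628.
Take logs: ln 1.0361628 / (203/360) = 0.062999, so 6.30%.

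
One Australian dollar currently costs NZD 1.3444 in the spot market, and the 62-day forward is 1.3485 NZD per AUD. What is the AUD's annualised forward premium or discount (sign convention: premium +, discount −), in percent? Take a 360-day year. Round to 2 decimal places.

T = 62/360 years.
AUD trades forward at +0.30497% vs spot over the period.
Per annum: 0.0030497 / (62/360) = 0.017708 = 1.77%.

+1.77%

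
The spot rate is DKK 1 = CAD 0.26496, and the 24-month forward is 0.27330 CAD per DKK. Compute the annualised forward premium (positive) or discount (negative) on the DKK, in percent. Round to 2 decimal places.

T = 2 years.
(F − S)/S = (0.27330 − 0.26496)/0.26496 = 0.0314764.
Annualise by dividing by T: 0.0314764 / 2 = 0.015738 → 1.57%.

+1.57%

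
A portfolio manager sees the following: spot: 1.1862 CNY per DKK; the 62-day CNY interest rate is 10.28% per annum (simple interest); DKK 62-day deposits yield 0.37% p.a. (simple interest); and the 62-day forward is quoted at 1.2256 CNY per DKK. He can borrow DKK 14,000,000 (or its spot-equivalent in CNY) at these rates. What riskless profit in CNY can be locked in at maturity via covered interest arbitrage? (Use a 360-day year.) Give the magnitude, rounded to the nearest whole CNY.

CNY 268,520

T = 62/360 years.
Route A — deposit DKK, sell forward: 14,000,000 × 1.0006372222 × 1.2256 = CNY 17,169,333.71.
Route B — convert at spot, deposit CNY: 14,000,000 × 1.1862 × 1.0177044444 = CNY 16,900,814.17.
The quoted forward overvalues DKK, so borrow CNY, buy DKK at spot, deposit the DKK at 0.37%, and sell the proceeds forward at 1.2256.
The gap between the two covered legs is CNY 268,520.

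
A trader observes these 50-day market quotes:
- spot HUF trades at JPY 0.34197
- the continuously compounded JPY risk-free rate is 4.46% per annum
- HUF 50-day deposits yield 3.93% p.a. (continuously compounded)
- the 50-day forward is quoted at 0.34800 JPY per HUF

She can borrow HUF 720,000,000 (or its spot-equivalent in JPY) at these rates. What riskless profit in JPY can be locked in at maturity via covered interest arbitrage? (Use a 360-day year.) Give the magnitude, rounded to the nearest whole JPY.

T = 50/360 years.
Invest the HUF and cover forward: 720,000,000 × 1.00547325718 × 0.34800 = JPY 251,931,379.32.
Convert at spot and invest in JPY: 720,000,000 × 0.34197 × 1.00621366969 = JPY 247,748,319.81.
The quoted forward overvalues HUF, so borrow JPY, buy HUF at spot, deposit the HUF at 3.93%, and sell the proceeds forward at 0.34800.
Arbitrage profit = |251,931,379.32 − 247,748,319.81| = JPY 4,183,060.

JPY 4,183,060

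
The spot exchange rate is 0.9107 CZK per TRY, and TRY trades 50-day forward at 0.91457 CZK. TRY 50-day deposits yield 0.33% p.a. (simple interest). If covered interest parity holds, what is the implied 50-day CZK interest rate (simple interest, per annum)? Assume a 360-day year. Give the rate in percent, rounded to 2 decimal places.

3.39%

T = 50/360 years.
By CIP, F/S equals the CZK-to-TRY growth ratio: 0.91457/0.9107 = 1.0042495.
TRY growth factor: 1 + 0.0033×50/360 = 1.0004583.
So the CZK growth factor = 1.0047097.
(1.0047097 − 1)/T = 0.033910, i.e. 3.39%.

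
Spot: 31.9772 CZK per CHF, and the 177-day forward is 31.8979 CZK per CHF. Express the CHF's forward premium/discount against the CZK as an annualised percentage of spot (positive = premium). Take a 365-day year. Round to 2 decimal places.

T = 177/365 years.
CHF trades forward at -0.24799% vs spot over the period.
×(1/T) gives -0.51% p.a.

-0.51%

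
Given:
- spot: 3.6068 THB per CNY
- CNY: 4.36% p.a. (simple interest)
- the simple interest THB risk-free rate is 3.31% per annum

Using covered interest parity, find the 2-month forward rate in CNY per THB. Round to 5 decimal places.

T = 2/12 years.
Growth of 1 THB over T: 1 + 0.0331×2/12 = 1.0055167.
CNY accumulates by 1 + 0.0436×2/12 = 1.0072667.
CIP: F = S · (grow THB)/(grow CNY) = 3.6068 × 1.0055167/1.0072667 = 3.600534 THB per CNY.
Invert for CNY per THB: 1 / 3.600534 = 0.27774.

0.27774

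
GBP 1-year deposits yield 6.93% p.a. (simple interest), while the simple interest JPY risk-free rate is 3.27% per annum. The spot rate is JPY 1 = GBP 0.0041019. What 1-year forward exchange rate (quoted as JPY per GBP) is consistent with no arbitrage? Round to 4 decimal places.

T = 1 year.
Growth of 1 GBP over T: 1 + 0.0693×1 = 1.069300.
Growth of 1 JPY over T: 1 + 0.0327×1 = 1.032700.
Forward (GBP per JPY) = 0.0041019 × 1.069300 / 1.032700 = 0.00424727575.
Invert for JPY per GBP: 1 / 0.00424727575 = 235.4450.

235.4450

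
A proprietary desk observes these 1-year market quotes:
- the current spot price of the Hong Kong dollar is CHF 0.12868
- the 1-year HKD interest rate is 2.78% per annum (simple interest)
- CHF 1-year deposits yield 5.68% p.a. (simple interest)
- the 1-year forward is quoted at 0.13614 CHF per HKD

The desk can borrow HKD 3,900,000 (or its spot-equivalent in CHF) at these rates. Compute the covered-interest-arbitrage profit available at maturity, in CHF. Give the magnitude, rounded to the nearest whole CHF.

CHF 15,349

T = 1 year.
Invest the HKD and cover forward: 3,900,000 × 1.027800 × 0.13614 = CHF 545,706.30.
Convert at spot and invest in CHF: 3,900,000 × 0.12868 × 1.056800 = CHF 530,357.19.
The quoted forward overvalues HKD, so borrow CHF, buy HKD at spot, deposit the HKD at 2.78%, and sell the proceeds forward at 0.13614.
Profit = 545,706.30 − 530,357.19 = CHF 15,349.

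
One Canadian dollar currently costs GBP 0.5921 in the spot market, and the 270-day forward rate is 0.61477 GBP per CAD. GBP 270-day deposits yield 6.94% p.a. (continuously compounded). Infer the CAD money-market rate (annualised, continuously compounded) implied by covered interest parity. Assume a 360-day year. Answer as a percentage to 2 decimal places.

T = 270/360 years.
By CIP, F/S equals the GBP-to-CAD growth ratio: 0.61477/0.5921 = 1.0382875.
GBP growth factor: e^(0.0694×270/360) = 1.0534284.
That pins the CAD growth at 1.0145826.
r = ln(1.0145826)/(270/360) = 0.019303 → 1.93%.

1.93%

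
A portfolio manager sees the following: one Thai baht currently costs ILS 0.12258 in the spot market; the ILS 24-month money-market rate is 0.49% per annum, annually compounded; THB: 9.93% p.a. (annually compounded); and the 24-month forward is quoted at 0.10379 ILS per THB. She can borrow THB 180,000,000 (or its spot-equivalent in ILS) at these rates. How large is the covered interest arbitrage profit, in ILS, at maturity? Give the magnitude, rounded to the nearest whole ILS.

ILS 295,540

T = 2 years.
Invest the THB and cover forward: 180,000,000 × 1.20846049 × 0.10379 = ILS 22,576,700.57.
Convert at spot and invest in ILS: 180,000,000 × 0.12258 × 1.00982401 = ILS 22,281,160.89.
The quoted forward overvalues THB, so borrow ILS, buy THB at spot, deposit the THB at 9.93%, and sell the proceeds forward at 0.10379.
Profit = 22,576,700.57 − 22,281,160.89 = ILS 295,540.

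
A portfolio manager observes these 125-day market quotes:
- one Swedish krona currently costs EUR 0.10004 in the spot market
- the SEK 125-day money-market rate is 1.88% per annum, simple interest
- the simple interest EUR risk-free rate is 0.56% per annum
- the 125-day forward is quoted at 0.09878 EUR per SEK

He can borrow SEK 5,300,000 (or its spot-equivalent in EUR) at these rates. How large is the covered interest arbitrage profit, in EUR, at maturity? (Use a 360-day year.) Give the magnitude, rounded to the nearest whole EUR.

T = 125/360 years.
Keep in SEK, deliver into the forward: 5,300,000·1.00652778·0.09878 = EUR 526,951.51.
Swap to EUR now, deposit: 5,300,000·0.10004·1.00194444 = EUR 531,242.97.
The quoted forward undervalues SEK, so borrow SEK, convert to EUR at spot, deposit the EUR at 0.56%, and buy SEK forward at 0.09878 to cover the loan.
Arbitrage profit = |526,951.51 − 531,242.97| = EUR 4,291.

EUR 4,291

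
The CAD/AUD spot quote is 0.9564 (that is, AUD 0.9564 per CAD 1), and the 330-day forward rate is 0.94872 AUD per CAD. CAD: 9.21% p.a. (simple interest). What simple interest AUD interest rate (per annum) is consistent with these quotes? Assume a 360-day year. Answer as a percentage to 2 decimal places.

8.26%

T = 330/360 years.
F/S = 0.94872/0.9564 = 0.9919699 = (growth of AUD) / (growth of CAD).
The CAD side grows by 1 + 0.0921×330/360 = 1.084425.
Hence g_AUD = 1.075717.
r = (1.075717 − 1)/(330/360) = 0.082600 → 8.26%.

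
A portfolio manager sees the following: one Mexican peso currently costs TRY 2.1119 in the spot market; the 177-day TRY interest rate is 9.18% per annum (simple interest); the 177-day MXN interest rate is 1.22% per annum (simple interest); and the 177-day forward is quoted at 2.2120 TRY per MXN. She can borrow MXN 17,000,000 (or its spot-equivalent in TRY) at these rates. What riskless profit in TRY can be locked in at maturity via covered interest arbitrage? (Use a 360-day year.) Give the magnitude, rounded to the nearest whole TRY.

TRY 306,811

T = 177/360 years.
Route A — deposit MXN, sell forward: 17,000,000 × 1.0059983333 × 2.2120 = TRY 37,829,561.33.
Route B — convert at spot, deposit TRY: 17,000,000 × 2.1119 × 1.045135 = TRY 37,522,750.31.
The quoted forward overvalues MXN, so borrow TRY, buy MXN at spot, deposit the MXN at 1.22%, and sell the proceeds forward at 2.2120.
Profit = 37,829,561.33 − 37,522,750.31 = TRY 306,811.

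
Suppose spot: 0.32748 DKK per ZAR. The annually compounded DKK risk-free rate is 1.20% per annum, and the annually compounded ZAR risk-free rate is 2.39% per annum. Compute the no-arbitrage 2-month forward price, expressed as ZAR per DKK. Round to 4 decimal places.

3.0596

T = 2/12 years.
DKK growth factor: (1 + 0.0120)^(2/12) = 1.0019901.
Growth of 1 ZAR over T: (1 + 0.0239)^(2/12) = 1.0039442.
So F = 0.32748 × 1.0019901 / 1.0039442 = 0.3268426 (DKK/ZAR).
Invert for ZAR per DKK: 1 / 0.3268426 = 3.0596.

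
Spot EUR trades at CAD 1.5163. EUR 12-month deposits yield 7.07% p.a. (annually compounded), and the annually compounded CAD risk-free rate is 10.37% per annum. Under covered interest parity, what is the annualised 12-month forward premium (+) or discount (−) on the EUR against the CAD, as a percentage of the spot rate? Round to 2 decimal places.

+3.08%

T = 1 year.
No-arbitrage forward: 1.5163 × 1.103700 / 1.070700 = 1.5630338 CAD/EUR.
Annualised premium = (F − S)/S × (1/T) = (1.5630338 − 1.5163)/1.5163 ÷ 1 = 3.08%.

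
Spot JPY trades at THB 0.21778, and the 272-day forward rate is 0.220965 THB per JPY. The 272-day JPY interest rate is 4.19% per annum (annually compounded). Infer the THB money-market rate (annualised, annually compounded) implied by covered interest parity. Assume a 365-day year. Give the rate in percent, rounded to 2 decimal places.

T = 272/365 years.
By CIP, F/S equals the THB-to-JPY growth ratio: 0.220965/0.21778 = 1.0146249.
JPY growth factor: (1 + 0.0419)^(272/365) = 1.0310603.
Hence g_THB = 1.0461395.
r = 1.0461395^(365/272) − 1 = 0.062399 → 6.24%.

6.24%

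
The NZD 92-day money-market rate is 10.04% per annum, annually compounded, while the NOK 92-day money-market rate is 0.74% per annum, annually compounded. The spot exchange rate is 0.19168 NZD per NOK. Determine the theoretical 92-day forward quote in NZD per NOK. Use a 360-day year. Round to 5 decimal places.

T = 92/360 years.
NZD accumulates by (1 + 0.1004)^(92/360) = 1.0247513.
Growth of 1 NOK over T: (1 + 0.0074)^(92/360) = 1.0018859.
So F = 0.19168 × 1.0247513 / 1.0018859 = 0.1960546 (NZD/NOK).

0.19605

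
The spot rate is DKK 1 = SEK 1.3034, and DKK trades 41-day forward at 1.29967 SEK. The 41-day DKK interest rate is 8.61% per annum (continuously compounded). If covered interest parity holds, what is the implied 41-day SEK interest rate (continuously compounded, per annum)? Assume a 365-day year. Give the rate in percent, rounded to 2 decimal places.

6.06%

T = 41/365 years.
By CIP, F/S equals the SEK-to-DKK growth ratio: 1.29967/1.3034 = 0.9971383.
The DKK side grows by e^(0.0861×41/365) = 1.0097184.
So the SEK growth factor = 1.0068289.
Take logs: ln 1.0068289 / (41/365) = 0.060587, so 6.06%.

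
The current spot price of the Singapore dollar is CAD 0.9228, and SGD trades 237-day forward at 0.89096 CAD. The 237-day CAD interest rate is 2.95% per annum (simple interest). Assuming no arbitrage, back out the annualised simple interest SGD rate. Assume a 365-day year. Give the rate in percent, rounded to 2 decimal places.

T = 237/365 years.
By CIP, F/S equals the CAD-to-SGD growth ratio: 0.89096/0.9228 = 0.9654963.
CAD growth factor: 1 + 0.0295×237/365 = 1.0191548.
Hence g_SGD = 1.0555761.
(1.0555761 − 1)/T = 0.085592, i.e. 8.56%.

8.56%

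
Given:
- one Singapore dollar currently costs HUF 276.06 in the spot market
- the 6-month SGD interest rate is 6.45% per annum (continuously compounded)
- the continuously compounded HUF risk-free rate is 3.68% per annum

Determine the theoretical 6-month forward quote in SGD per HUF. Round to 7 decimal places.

T = 6/12 years.
HUF accumulates by e^(0.0368×6/12) = 1.0185703.
Growth of 1 SGD over T: e^(0.0645×6/12) = 1.0327757.
Forward (HUF per SGD) = 276.06 × 1.0185703 / 1.0327757 = 272.2629.
Quoted the other way: 1/272.2629 = 0.0036729 SGD per HUF.

0.0036729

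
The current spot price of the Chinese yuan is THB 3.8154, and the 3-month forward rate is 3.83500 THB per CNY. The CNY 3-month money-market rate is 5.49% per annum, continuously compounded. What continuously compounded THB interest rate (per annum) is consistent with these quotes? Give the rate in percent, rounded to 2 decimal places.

T = 3/12 years.
By CIP, F/S equals the THB-to-CNY growth ratio: 3.835/3.8154 = 1.0051371.
CNY growth factor: e^(0.0549×3/12) = 1.0138196.
Hence g_THB = 1.0190277.
r = ln(1.0190277)/(3/12) = 0.075396 → 7.54%.

7.54%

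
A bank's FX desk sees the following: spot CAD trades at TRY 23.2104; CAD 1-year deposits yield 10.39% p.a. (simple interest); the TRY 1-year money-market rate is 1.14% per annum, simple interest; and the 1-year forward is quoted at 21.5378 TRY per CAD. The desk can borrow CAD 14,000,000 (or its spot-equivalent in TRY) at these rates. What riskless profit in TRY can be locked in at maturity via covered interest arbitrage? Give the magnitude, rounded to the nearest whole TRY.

TRY 4,208,104

T = 1 year.
Route A — deposit CAD, sell forward: 14,000,000 × 1.103900 × 21.5378 = TRY 332,858,083.88.
Route B — convert at spot, deposit TRY: 14,000,000 × 23.2104 × 1.011400 = TRY 328,649,979.84.
The quoted forward overvalues CAD, so borrow TRY, buy CAD at spot, deposit the CAD at 10.39%, and sell the proceeds forward at 21.5378.
Arbitrage profit = |332,858,083.88 − 328,649,979.84| = TRY 4,208,104.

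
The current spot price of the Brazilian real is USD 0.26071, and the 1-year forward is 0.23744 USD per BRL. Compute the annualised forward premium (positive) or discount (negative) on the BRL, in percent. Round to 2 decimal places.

-8.93%

T = 1 year.
BRL trades forward at -8.92563% vs spot over the period.
Per annum: -0.0892563 / 1 = -0.089256 = -8.93%.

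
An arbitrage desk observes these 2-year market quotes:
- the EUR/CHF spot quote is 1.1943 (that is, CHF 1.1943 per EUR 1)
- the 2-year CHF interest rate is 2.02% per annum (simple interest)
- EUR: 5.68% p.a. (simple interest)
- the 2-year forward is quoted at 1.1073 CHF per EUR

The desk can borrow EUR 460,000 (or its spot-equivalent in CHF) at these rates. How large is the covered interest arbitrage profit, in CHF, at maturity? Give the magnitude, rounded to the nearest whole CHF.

T = 2 years.
Invest the EUR and cover forward: 460,000 × 1.113600 × 1.1073 = CHF 567,221.07.
Convert at spot and invest in CHF: 460,000 × 1.1943 × 1.040400 = CHF 571,572.87.
The quoted forward undervalues EUR, so borrow EUR, convert to CHF at spot, deposit the CHF at 2.02%, and buy EUR forward at 1.1073 to cover the loan.
The gap between the two covered legs is CHF 4,352.

CHF 4,352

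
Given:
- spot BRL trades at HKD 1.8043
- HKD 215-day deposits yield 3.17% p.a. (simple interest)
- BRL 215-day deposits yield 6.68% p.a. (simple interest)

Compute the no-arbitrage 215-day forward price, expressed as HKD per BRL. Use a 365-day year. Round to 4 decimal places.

T = 215/365 years.
HKD accumulates by 1 + 0.0317×215/365 = 1.0186726.
BRL growth factor: 1 + 0.0668×215/365 = 1.0393479.
So F = 1.8043 × 1.0186726 / 1.0393479 = 1.768408 (HKD/BRL).

1.7684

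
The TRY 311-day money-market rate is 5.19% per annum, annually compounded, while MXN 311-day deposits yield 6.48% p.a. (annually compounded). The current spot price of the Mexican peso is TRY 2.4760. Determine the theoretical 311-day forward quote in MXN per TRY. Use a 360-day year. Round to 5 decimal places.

0.40815

T = 311/360 years.
Growth of 1 TRY over T: (1 + 0.0519)^(311/360) = 1.0446805.
Growth of 1 MXN over T: (1 + 0.0648)^(311/360) = 1.055739.
So F = 2.476 × 1.0446805 / 1.055739 = 2.450065 (TRY/MXN).
Invert for MXN per TRY: 1 / 2.450065 = 0.40815.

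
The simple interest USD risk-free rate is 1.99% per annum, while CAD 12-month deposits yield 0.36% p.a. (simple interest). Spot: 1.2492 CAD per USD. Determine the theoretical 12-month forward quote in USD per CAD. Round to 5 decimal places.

T = 1 year.
CAD accumulates by 1 + 0.0036×1 = 1.003600.
Growth of 1 USD over T: 1 + 0.0199×1 = 1.019900.
Forward (CAD per USD) = 1.2492 × 1.003600 / 1.019900 = 1.229235.
Quoted the other way: 1/1.229235 = 0.81351 USD per CAD.

0.81351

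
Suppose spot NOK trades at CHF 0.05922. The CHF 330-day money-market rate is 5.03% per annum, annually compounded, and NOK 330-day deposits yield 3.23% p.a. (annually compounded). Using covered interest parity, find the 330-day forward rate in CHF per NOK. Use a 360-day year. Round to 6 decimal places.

T = 330/360 years.
CHF accumulates by (1 + 0.0503)^(330/360) = 1.0460134.
Growth of 1 NOK over T: (1 + 0.0323)^(330/360) = 1.0295689.
CIP: F = S · (grow CHF)/(grow NOK) = 0.05922 × 1.0460134/1.0295689 = 0.06016587 CHF per NOK.

0.060166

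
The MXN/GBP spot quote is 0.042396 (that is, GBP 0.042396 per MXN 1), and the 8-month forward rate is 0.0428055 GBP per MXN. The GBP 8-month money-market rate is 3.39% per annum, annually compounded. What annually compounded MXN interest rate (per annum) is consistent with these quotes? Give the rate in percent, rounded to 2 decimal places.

T = 8/12 years.
CIP gives F = S · g_GBP/g_MXN, so g_GBP/g_MXN = 0.0428055/0.042396 = 1.0096589.
The GBP side grows by (1 + 0.0339)^(8/12) = 1.0224742.
Hence g_MXN = 1.0126927.
Annualise: 1.0126927^(12/8) − 1 = 0.019099 = 1.91%.

1.91%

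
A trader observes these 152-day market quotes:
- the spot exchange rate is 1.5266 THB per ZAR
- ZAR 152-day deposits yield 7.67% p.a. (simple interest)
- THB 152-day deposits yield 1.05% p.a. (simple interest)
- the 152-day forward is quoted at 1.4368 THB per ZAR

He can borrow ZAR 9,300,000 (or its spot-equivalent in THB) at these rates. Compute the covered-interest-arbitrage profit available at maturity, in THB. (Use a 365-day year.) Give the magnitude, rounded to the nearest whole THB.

T = 152/365 years.
Invest the ZAR and cover forward: 9,300,000 × 1.0319408219 × 1.4368 = THB 13,789,040.93.
Convert at spot and invest in THB: 9,300,000 × 1.5266 × 1.0043726027 = THB 14,259,459.50.
The quoted forward undervalues ZAR, so borrow ZAR, convert to THB at spot, deposit the THB at 1.05%, and buy ZAR forward at 1.4368 to cover the loan.
The gap between the two covered legs is THB 470,419.

THB 470,419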